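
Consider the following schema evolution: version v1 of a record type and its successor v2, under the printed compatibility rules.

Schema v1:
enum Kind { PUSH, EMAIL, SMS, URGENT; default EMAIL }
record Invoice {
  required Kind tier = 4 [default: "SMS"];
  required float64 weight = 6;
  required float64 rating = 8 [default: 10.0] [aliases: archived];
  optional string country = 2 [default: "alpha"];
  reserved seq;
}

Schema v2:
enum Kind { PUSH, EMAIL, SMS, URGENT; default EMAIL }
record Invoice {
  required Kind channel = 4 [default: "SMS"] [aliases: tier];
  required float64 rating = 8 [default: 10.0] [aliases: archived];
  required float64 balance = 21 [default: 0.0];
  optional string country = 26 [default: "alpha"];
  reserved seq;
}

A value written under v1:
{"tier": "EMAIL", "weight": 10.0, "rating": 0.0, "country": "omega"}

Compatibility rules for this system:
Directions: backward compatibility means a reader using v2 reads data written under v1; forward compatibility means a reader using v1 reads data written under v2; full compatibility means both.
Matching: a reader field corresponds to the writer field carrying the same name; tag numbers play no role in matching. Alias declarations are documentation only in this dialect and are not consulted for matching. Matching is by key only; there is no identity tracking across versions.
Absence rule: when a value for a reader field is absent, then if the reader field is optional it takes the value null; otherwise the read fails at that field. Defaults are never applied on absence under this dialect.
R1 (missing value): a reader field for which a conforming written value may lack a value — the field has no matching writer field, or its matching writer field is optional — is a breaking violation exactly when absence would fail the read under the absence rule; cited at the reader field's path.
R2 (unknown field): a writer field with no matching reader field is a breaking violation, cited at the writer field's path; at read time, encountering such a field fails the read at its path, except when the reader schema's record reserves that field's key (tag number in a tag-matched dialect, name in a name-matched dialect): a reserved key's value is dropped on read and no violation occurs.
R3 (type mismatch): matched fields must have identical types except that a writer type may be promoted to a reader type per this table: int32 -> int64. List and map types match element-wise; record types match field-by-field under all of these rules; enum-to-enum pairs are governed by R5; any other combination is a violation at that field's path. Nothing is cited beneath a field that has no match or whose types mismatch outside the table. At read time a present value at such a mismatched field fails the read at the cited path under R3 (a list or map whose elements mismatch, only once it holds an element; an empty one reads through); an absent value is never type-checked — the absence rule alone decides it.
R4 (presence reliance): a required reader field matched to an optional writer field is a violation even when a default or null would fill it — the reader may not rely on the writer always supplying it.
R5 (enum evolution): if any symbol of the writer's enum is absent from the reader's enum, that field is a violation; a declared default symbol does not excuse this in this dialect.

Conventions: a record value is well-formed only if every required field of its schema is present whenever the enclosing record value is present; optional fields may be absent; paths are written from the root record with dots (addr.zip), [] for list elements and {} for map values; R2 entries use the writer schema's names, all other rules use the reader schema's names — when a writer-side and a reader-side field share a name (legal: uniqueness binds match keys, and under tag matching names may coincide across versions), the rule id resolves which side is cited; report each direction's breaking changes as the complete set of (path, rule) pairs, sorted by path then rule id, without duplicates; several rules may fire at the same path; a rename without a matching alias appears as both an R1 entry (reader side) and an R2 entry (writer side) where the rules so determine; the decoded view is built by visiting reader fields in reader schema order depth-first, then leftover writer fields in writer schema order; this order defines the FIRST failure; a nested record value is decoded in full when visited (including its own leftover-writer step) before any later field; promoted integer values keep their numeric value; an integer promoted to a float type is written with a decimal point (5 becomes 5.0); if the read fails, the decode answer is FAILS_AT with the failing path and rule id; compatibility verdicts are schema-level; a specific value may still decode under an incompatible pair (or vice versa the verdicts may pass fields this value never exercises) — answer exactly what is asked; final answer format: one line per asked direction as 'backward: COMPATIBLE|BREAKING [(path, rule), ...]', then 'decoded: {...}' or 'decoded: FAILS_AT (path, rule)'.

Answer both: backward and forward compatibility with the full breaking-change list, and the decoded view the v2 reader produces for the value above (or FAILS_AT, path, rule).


arrows below run writer -> reader for Invoice
checking backward for Invoice: reader v2 against writer v1:
  no writer field matches reader channel
  rating: float64 -> float64, writer required; from rating
  no writer field matches reader balance
  country: string -> string, writer optional; from country
  writer tier: unknown to reader
  writer weight: unknown to reader
  violation R1 at balance
  violation R1 at channel
  violation R2 at tier
  violation R2 at weight
  => backward: BREAKING (4)
checking forward for Invoice: reader v1 against writer v2:
  no writer field matches reader tier
  no writer field matches reader weight
  rating: float64 -> float64, writer required; from rating
  country: string -> string, writer optional; from country
  writer channel: unknown to reader
  writer balance: unknown to reader
  violation R2 at balance
  violation R2 at channel
  violation R1 at tier
  violation R1 at weight
  => forward: BREAKING (4)
decoding the Invoice value with the v2 reader:
  read fails at channel under R1 (no fill)
  => FAILS_AT (channel, R1)

backward: BREAKING [(balance, R1), (channel, R1), (tier, R2), (weight, R2)]; forward: BREAKING [(balance, R2), (channel, R2), (tier, R1), (weight, R1)]; decoded: FAILS_AT (channel, R1)


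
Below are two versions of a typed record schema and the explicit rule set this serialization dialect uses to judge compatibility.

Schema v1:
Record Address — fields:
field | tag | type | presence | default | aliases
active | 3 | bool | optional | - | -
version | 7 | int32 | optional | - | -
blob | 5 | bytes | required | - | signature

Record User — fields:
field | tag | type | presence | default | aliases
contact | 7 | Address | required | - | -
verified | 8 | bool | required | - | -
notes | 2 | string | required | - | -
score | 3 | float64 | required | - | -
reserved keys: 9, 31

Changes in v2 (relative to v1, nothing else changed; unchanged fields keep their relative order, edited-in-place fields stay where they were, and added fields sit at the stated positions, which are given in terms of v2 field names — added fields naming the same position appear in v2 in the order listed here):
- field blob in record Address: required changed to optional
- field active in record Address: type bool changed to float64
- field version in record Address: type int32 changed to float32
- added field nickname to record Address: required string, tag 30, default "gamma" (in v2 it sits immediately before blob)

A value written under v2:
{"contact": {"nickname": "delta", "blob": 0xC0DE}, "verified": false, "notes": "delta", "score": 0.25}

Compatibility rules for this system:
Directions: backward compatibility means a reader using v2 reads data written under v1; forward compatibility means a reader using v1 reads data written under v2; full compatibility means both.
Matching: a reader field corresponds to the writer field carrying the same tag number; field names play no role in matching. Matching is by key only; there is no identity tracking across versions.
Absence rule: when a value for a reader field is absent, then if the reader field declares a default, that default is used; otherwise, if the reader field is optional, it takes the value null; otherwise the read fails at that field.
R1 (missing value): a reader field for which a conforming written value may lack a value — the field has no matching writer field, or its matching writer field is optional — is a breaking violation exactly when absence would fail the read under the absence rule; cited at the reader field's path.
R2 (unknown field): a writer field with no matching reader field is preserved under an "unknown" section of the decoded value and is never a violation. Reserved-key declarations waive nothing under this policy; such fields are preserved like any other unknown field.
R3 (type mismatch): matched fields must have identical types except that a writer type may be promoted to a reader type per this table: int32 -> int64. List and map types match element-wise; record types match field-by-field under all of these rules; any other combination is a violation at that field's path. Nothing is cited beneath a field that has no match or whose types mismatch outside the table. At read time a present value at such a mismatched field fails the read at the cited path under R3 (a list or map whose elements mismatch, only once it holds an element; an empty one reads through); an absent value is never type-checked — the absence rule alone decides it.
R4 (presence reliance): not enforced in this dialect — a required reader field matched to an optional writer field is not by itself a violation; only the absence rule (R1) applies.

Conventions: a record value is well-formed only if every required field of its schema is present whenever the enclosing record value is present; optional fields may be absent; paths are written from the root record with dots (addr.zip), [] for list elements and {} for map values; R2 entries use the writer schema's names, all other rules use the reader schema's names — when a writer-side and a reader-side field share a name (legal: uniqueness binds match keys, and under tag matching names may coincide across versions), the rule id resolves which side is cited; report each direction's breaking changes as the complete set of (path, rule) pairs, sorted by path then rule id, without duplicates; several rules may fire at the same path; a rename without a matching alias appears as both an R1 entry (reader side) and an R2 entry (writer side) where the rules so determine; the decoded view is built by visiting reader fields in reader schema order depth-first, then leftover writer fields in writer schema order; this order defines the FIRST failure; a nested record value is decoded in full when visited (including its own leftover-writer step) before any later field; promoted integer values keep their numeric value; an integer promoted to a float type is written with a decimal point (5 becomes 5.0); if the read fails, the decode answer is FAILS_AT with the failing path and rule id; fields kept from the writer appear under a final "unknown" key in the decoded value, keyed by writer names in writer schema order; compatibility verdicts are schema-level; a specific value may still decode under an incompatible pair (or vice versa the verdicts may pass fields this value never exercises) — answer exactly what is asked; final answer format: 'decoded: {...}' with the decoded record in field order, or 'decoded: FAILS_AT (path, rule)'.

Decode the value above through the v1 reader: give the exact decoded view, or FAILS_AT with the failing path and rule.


decoded: {"contact": {"active": null, "version": null, "blob": 0xC0DE, "unknown": {"nickname": "delta"}}, "verified": false, "notes": "delta", "score": 0.25}

the writer's type comes first in each User pair
decode (reader v1):
  contact.active := null (absent, optional -> null)
  contact.version := null (absent, optional -> null)
  contact.blob := 0xC0DE
  writer contact.nickname: kept under "unknown"
  verified := false
  notes := "delta"
  score := 0.25
  => decoded: {"contact": {"active": null, "version": null, "blob": 0xC0DE, "unknown": {"nickname": "delta"}}, "verified": false, "notes": "delta", "score": 0.25}
ruling out the remaining User differences:
  field blob in record Address: required changed to optional -> schema-level compatibility only; this User value's decode is unchanged
  field active in record Address: type bool changed to float64 -> schema-level compatibility only; this User value's decode is unchanged
  field version in record Address: type int32 changed to float32 -> schema-level compatibility only; this User value's decode is unchanged


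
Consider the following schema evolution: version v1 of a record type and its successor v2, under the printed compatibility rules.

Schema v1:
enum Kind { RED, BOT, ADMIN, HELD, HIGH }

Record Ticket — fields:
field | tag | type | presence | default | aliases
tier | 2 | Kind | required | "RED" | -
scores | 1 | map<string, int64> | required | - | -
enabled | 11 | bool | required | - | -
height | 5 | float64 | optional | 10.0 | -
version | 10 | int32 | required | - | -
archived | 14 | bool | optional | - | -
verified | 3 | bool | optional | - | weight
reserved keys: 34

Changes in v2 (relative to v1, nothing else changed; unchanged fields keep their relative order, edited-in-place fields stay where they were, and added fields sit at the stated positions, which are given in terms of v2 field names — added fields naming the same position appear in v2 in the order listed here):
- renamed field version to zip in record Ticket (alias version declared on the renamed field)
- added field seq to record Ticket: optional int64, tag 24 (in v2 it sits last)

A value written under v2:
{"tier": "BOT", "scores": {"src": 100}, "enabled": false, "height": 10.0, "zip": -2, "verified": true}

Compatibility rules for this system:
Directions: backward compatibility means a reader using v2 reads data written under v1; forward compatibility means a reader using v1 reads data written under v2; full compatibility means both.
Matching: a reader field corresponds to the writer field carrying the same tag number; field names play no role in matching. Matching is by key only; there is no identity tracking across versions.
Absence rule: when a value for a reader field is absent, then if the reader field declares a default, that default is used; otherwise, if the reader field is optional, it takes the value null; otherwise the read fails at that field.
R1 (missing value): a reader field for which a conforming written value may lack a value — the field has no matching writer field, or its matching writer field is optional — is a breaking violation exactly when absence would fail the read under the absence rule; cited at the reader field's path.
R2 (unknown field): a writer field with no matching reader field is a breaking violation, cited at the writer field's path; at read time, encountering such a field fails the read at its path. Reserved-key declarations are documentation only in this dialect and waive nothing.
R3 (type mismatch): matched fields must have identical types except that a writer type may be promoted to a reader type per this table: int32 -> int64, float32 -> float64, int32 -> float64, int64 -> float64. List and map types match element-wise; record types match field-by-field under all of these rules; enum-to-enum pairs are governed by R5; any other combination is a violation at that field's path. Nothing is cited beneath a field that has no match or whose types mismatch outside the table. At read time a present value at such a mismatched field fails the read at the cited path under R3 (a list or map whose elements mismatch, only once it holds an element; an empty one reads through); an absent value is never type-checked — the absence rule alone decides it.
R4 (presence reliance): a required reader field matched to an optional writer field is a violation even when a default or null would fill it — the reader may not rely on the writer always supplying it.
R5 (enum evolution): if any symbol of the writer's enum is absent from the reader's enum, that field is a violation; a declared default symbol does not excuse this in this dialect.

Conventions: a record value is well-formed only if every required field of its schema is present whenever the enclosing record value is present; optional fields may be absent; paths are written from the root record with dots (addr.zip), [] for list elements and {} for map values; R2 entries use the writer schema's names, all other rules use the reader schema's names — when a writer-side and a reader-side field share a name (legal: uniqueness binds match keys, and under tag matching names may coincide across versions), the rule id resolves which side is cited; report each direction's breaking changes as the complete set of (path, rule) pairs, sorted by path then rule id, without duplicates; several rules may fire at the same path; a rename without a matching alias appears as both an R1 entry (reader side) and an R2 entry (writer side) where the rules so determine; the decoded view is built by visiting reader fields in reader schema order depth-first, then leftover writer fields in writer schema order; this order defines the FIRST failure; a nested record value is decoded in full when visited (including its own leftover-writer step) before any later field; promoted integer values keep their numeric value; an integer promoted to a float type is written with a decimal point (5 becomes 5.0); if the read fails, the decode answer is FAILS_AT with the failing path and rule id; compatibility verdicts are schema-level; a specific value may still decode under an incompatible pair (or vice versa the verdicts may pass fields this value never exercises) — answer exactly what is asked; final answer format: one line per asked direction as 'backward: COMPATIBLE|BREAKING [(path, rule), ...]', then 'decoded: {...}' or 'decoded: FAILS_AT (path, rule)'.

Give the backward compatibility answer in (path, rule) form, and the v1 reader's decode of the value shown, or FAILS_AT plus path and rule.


the writer's type comes first in each Ticket pair
backward pass over Ticket, reader schema v2, writer schema v1:
  tier: Kind -> Kind, writer required; from tier
  scores: map<string, int64> -> map<string, int64>, writer required; from scores
  enabled: bool -> bool, writer required; from enabled
  height: float64 -> float64, writer optional; from height
  zip: int32 -> int32, writer required; from version
  archived: bool -> bool, writer optional; from archived
  verified: bool -> bool, writer optional; from verified
  seq has no writer counterpart
  => backward: COMPATIBLE
decode walk for Ticket under reader schema v1:
  tier := "BOT"
  scores := {"src": 100}
  enabled := false
  height := 10.0
  version := -2 (from writer zip)
  archived := null (not supplied -> null)
  verified := true
  => decoded: {"tier": "BOT", "scores": {"src": 100}, "enabled": false, "height": 10.0, "version": -2, "archived": null, "verified": true}
diffs on Ticket not affecting the asked answer:
  renamed field version to zip in record Ticket (alias version declared on the renamed field) -> inert for the asked Ticket verdict: nothing fires
  added field seq to record Ticket: optional int64, tag 24 (in v2 it sits last) -> fires only in the forward direction of Ticket, which is not asked here

backward: COMPATIBLE []; decoded: {"tier": "BOT", "scores": {"src": 100}, "enabled": false, "height": 10.0, "version": -2, "archived": null, "verified": true}


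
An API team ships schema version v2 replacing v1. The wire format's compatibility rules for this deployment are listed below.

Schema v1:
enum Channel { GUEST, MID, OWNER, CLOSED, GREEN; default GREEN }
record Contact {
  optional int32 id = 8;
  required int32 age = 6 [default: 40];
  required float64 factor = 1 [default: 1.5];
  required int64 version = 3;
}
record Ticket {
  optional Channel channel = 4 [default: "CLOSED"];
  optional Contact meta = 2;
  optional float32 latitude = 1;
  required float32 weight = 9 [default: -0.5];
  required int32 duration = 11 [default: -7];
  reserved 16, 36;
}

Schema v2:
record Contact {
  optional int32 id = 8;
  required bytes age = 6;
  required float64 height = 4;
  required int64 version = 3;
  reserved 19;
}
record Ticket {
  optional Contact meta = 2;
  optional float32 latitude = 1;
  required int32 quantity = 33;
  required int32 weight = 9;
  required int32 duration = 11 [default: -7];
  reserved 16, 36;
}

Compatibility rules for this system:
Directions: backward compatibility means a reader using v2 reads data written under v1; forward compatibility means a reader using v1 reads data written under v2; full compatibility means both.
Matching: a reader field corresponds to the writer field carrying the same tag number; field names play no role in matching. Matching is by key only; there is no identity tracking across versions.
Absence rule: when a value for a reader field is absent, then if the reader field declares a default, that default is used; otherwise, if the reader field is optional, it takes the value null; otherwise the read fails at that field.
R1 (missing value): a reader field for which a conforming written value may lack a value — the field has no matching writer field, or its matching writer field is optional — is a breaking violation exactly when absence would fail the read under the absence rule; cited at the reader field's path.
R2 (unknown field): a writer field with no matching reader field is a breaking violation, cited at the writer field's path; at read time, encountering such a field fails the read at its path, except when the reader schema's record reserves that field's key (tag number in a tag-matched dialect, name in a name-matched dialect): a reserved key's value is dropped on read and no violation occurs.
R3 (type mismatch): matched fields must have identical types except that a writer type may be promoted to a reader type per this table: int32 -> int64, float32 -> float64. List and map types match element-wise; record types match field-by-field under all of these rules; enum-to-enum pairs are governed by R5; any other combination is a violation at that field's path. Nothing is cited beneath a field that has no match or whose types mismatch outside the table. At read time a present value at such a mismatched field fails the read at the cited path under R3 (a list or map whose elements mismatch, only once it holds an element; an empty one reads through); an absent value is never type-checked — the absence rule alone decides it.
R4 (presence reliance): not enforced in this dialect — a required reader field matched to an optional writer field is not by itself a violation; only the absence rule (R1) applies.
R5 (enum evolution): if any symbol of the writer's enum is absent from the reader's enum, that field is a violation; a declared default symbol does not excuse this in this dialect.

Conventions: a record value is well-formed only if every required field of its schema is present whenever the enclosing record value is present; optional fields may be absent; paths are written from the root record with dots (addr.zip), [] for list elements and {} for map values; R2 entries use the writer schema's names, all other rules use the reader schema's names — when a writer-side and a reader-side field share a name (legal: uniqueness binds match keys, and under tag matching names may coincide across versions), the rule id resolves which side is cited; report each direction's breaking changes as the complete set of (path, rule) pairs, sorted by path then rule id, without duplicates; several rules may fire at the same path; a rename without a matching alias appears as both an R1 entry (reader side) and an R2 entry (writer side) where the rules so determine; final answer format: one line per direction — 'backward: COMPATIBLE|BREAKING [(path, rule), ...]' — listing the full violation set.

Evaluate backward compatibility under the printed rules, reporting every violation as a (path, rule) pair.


arrows below run writer -> reader for Ticket
backward on Ticket — v2 reading data written by v1:
  meta: Contact -> Contact, writer optional; from meta
  latitude: float32 -> float32, writer optional; from latitude
  quantity has no writer counterpart
  weight: float32 -> int32, writer required; from weight
  duration: int32 -> int32, writer required; from duration
  leftover writer field: channel
  meta.id: int32 -> int32, writer optional; from meta.id
  meta.age: int32 -> bytes, writer required; from meta.age
  meta.height has no writer counterpart
  meta.version: int64 -> int64, writer required; from meta.version
  leftover writer field: meta.factor
  rule R2 violated at channel
  rule R3 violated at meta.age
  rule R2 violated at meta.factor
  rule R1 violated at meta.height
  rule R1 violated at quantity
  rule R3 violated at weight
  backward on Ticket therefore BREAKING (6)

backward: BREAKING [(channel, R2), (meta.age, R3), (meta.factor, R2), (meta.height, R1), (quantity, R1), (weight, R3)]


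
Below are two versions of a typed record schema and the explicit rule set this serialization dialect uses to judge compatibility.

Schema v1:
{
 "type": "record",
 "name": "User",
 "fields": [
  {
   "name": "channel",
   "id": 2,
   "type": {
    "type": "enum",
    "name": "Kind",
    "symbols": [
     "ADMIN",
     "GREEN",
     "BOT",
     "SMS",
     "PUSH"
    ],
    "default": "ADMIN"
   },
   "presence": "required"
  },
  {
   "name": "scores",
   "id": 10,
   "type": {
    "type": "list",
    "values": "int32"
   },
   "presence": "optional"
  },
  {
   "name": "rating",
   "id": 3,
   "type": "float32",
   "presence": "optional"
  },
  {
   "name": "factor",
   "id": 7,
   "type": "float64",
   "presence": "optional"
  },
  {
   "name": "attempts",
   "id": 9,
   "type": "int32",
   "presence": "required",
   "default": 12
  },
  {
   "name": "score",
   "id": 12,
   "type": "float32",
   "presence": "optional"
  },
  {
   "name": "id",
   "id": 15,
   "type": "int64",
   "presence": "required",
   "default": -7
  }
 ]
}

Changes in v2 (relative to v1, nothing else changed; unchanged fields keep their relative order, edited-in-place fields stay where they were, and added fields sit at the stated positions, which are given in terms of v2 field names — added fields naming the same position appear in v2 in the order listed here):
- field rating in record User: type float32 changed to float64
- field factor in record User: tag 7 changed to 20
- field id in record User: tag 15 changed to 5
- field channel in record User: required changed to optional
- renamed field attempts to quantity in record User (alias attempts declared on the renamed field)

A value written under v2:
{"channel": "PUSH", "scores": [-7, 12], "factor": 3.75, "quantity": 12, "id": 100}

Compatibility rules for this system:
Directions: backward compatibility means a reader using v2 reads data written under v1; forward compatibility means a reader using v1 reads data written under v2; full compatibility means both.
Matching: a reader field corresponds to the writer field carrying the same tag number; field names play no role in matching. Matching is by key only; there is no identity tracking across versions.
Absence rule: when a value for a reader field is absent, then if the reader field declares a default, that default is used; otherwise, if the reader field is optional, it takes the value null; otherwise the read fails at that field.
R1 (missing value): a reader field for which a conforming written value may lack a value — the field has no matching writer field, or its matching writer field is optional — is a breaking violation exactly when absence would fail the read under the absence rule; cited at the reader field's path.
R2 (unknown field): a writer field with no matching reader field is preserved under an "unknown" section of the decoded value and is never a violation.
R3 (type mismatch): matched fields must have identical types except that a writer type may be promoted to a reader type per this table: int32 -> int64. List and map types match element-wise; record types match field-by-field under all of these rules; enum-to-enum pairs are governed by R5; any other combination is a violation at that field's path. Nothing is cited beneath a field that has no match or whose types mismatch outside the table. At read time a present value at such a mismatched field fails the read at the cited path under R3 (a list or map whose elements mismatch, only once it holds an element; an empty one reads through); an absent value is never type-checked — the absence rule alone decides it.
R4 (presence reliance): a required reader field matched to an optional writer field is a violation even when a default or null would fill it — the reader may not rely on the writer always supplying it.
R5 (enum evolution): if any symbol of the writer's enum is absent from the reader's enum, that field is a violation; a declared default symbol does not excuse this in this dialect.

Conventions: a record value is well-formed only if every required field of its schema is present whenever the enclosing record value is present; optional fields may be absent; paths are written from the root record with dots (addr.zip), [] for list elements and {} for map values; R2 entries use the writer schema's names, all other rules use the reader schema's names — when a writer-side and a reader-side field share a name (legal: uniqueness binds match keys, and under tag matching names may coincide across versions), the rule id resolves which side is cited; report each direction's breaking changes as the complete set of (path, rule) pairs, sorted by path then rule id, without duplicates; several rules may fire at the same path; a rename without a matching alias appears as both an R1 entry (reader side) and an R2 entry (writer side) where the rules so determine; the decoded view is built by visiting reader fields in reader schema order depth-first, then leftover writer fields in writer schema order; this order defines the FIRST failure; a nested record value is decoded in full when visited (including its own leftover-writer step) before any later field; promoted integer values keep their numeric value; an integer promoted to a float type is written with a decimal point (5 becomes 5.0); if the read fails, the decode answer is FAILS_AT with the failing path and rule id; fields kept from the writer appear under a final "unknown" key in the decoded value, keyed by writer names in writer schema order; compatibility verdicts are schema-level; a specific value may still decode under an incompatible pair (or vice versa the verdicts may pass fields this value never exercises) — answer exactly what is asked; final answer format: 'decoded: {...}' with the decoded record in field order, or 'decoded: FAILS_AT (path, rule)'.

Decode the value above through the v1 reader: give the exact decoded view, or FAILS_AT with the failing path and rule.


in User below, arrows point writer -> reader
decoding the User value with the v1 reader:
  channel := "PUSH"
  scores := [-7, 12]
  rating := null (absent, optional -> null)
  factor := null (absent, optional -> null)
  attempts := 12 (from writer quantity)
  score := null (absent, optional -> null)
  id := -7 (absent -> default)
  writer factor: kept under "unknown"
  writer id: kept under "unknown"
  => decoded: {"channel": "PUSH", "scores": [-7, 12], "rating": null, "factor": null, "attempts": 12, "score": null, "id": -7, "unknown": {"factor": 3.75, "id": 100}}
remaining User differences; none change what is asked:
  field rating in record User: type float32 changed to float64 -> shifts the User verdicts, not this decode
  field channel in record User: required changed to optional -> shifts the User verdicts, not this decode
  renamed field attempts to quantity in record User (alias attempts declared on the renamed field) -> fires no rule on User under this dialect and leaves the result unchanged

decoded: {"channel": "PUSH", "scores": [-7, 12], "rating": null, "factor": null, "attempts": 12, "score": null, "id": -7, "unknown": {"factor": 3.75, "id": 100}}


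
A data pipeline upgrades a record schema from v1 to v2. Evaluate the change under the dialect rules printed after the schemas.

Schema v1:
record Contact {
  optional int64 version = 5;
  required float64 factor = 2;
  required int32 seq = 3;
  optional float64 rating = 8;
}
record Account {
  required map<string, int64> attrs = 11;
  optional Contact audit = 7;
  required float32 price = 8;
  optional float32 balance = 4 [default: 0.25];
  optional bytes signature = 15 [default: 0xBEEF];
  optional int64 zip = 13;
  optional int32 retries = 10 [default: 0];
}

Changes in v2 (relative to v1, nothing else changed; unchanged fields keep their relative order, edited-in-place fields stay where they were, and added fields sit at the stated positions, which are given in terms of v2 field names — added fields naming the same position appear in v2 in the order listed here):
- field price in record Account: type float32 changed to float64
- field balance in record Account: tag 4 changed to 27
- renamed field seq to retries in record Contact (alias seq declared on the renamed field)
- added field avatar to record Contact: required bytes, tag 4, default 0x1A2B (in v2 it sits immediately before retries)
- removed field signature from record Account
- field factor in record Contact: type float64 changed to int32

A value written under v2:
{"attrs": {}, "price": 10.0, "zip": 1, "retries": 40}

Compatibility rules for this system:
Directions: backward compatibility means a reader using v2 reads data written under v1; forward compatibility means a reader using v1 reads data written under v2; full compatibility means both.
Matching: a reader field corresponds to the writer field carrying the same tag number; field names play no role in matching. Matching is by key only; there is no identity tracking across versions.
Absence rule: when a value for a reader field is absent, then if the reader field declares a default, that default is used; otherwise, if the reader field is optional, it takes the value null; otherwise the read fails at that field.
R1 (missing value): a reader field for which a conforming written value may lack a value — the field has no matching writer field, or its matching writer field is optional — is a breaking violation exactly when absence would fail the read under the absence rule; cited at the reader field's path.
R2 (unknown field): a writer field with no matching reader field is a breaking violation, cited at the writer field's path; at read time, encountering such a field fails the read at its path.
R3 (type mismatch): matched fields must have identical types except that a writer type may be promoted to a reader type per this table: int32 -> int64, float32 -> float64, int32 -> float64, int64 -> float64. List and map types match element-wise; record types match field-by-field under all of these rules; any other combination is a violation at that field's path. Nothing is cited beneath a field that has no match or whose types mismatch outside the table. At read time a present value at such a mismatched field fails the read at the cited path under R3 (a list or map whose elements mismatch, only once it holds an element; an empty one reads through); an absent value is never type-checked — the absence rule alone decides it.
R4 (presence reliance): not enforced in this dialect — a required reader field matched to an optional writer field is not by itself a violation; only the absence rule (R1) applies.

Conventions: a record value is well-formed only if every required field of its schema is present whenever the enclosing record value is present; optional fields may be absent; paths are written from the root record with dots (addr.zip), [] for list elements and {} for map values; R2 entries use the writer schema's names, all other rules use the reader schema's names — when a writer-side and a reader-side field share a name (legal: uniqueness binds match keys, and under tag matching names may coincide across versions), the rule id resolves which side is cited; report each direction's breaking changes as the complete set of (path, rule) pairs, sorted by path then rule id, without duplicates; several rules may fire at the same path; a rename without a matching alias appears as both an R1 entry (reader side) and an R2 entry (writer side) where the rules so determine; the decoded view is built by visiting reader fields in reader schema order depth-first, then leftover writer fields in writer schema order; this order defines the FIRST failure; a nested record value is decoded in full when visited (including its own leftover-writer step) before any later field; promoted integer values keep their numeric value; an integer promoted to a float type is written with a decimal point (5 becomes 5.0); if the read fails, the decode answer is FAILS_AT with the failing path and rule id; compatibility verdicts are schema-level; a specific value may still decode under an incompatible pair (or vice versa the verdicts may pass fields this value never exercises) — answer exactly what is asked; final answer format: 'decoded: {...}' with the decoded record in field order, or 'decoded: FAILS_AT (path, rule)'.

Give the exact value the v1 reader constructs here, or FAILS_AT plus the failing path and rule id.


decoded: FAILS_AT (price, R3)

each type pair in Account: writer, then reader
decode (reader v1):
  attrs := {}
  audit := null (absent, optional -> null)
  read fails at price under R3
  => FAILS_AT (price, R3)
diffs on Account not affecting the asked answer:
  field balance in record Account: tag 4 changed to 27 -> shifts the Account verdicts, not this decode
  renamed field seq to retries in record Contact (alias seq declared on the renamed field) -> no rule fires on it and the decoded Account view is identical with or without it
  added field avatar to record Contact: required bytes, tag 4, default 0x1A2B (in v2 it sits immediately before retries) -> shifts the Account verdicts, not this decode
  removed field signature from record Account -> shifts the Account verdicts, not this decode
  field factor in record Contact: type float64 changed to int32 -> shifts the Account verdicts, not this decode


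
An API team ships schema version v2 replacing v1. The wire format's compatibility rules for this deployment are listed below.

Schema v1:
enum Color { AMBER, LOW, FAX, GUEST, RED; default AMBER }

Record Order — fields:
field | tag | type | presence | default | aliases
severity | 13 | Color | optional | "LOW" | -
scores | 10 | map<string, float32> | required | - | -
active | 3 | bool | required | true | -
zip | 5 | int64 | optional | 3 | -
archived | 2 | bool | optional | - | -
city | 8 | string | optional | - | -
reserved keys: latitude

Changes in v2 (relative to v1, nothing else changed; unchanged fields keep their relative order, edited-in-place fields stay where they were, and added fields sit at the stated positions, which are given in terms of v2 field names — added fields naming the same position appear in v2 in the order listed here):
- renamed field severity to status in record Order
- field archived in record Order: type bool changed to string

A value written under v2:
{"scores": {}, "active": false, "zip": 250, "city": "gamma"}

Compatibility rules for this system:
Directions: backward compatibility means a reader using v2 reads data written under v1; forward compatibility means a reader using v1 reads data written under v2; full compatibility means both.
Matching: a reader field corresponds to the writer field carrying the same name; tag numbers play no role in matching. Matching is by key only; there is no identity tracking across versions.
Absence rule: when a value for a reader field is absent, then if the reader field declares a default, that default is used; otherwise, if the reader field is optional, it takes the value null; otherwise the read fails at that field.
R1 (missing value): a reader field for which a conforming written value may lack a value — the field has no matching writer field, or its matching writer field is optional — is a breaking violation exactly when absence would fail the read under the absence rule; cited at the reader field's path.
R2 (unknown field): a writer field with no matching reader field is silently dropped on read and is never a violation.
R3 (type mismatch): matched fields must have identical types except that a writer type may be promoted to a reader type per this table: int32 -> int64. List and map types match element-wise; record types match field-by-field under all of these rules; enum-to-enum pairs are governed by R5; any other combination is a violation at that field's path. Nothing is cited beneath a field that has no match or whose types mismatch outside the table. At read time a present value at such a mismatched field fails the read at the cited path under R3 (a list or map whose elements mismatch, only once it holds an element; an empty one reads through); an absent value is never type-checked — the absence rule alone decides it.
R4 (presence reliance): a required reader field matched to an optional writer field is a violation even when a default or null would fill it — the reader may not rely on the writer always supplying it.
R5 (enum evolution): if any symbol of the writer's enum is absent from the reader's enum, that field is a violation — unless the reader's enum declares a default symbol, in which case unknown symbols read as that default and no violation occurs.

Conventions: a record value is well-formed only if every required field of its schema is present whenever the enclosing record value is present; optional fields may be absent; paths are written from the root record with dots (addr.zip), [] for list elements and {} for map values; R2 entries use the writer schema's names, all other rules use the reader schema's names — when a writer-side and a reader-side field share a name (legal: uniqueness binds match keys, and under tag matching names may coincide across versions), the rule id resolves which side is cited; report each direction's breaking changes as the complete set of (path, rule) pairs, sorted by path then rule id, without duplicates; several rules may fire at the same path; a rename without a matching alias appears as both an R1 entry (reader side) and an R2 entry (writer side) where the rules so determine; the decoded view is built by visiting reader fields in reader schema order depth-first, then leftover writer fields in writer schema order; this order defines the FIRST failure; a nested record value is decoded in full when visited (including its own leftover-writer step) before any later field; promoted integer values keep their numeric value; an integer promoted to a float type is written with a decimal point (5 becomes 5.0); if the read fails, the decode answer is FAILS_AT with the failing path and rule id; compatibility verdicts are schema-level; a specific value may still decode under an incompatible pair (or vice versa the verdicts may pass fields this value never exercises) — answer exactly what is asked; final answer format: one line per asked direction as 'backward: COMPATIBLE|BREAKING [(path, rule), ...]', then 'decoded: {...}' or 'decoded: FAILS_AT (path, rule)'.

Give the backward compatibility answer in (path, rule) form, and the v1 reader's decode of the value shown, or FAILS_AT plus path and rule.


in Order below, arrows point writer -> reader
checking backward for Order: reader v2 against writer v1:
  status: no writer match
  scores: paired with writer scores (map<string, float32> -> map<string, float32>; writer required)
  active: paired with writer active (bool -> bool; writer required)
  zip: paired with writer zip (int64 -> int64; writer optional)
  archived: paired with writer archived (bool -> string; writer optional)
  city: paired with writer city (string -> string; writer optional)
  writer severity: unknown to reader
  violation R3 at archived
  => backward: BREAKING (1)
decode (reader v1):
  severity := "LOW" (no value, default fills)
  scores := {}
  active := false
  zip := 250
  archived := null (not supplied -> null)
  city := "gamma"
  => decoded: {"severity": "LOW", "scores": {}, "active": false, "zip": 250, "archived": null, "city": "gamma"}
the rest of the Order diff is inert for this question:
  renamed field severity to status in record Order -> no rule fires on it in Order's dialect; the asked verdict holds

backward: BREAKING [(archived, R3)]; decoded: {"severity": "LOW", "scores": {}, "active": false, "zip": 250, "archived": null, "city": "gamma"}
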